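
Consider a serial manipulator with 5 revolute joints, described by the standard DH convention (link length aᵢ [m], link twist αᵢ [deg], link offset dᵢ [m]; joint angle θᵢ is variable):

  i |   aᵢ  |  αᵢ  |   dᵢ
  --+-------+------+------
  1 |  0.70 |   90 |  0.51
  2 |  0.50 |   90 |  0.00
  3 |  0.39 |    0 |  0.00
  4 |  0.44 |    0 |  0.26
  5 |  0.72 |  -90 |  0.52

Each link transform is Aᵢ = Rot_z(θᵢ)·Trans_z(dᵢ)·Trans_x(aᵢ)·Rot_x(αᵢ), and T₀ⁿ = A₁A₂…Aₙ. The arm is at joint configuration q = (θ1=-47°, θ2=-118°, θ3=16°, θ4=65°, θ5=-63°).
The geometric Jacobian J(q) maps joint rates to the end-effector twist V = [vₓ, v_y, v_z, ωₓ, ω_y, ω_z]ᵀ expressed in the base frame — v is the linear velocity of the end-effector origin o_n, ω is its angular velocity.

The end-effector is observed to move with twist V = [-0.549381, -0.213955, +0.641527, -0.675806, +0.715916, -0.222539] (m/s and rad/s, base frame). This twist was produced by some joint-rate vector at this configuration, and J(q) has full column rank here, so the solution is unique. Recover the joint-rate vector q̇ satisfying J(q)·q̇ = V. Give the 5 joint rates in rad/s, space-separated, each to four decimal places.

-0.7460 0.0060 0.7510 0.1870 0.1770

o_n = [-1.0729, 0.0294, -0.5617]
J₁: ẑ×o_n = [-0.0294, -1.0729, 0.0000], ω = ẑ
J2: z=[-0.7314, -0.6820, 0.0000] o=[0.4774, -0.5119, 0.5100] → [0.7309, -0.7838, -1.4532, -0.7314, -0.6820, 0.0000]
J3: z=[-0.6022, 0.6457, 0.4695] o=[0.3173, -0.3403, 0.0685] → [-0.5805, -1.0321, 0.6751, -0.6022, 0.6457, 0.4695]
J4: z=[-0.6022, 0.6457, 0.4695] o=[0.1187, -0.2849, -0.2625] → [-0.3408, -0.7396, 0.5802, -0.6022, 0.6457, 0.4695]
J5: z=[-0.6022, 0.6457, 0.4695] o=[-0.3778, -0.3897, -0.2012] → [-0.4296, -0.5434, 0.1964, -0.6022, 0.6457, 0.4695]
q̇ = J⁺·V = [-0.7460, 0.0060, 0.7510, 0.1870, 0.1770]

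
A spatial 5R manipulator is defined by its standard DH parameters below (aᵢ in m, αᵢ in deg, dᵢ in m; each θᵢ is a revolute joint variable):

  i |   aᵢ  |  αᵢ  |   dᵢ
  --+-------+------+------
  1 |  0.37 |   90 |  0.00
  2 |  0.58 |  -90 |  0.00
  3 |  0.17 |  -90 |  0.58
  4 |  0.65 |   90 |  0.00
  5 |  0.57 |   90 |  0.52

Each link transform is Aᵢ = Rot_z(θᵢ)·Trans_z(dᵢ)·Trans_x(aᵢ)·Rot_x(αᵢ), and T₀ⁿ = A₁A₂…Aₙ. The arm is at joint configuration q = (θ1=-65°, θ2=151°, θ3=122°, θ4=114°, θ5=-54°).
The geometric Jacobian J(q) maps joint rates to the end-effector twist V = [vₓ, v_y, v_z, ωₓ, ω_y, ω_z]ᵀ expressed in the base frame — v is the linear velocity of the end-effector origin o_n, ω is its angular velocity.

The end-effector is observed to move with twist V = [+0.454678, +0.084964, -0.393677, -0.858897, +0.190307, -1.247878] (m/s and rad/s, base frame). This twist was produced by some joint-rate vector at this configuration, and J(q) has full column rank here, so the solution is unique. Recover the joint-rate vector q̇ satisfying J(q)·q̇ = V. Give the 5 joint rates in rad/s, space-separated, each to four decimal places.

o_n = [0.3635, 0.2891, 0.8728]
J₁: ẑ×o_n = [-0.2891, 0.3635, 0.0000], ω = ẑ
J2: z=[-0.9063, -0.4226, 0.0000] o=[0.1564, -0.3353, 0.0000] → [-0.3688, 0.7910, -0.4784, -0.9063, -0.4226, 0.0000]
J3: z=[-0.2049, 0.4394, -0.8746] o=[-0.0580, 0.1244, 0.2812] → [0.4040, -0.2475, -0.2190, -0.2049, 0.4394, -0.8746]
J4: z=[-0.1668, -0.8962, -0.4111] o=[-0.0129, 0.3688, -0.2698] → [-1.0566, 0.0358, 0.3506, -0.1668, -0.8962, -0.4111]
J5: z=[0.9644, -0.2350, 0.1210] o=[-0.1462, 0.1242, 0.3175] → [-0.1505, -0.4738, 0.2789, 0.9644, -0.2350, 0.1210]
q̇ = J⁺·V = [-0.9980, 0.3160, 0.2520, -0.0920, -0.5560]

-0.9980 0.3160 0.2520 -0.0920 -0.5560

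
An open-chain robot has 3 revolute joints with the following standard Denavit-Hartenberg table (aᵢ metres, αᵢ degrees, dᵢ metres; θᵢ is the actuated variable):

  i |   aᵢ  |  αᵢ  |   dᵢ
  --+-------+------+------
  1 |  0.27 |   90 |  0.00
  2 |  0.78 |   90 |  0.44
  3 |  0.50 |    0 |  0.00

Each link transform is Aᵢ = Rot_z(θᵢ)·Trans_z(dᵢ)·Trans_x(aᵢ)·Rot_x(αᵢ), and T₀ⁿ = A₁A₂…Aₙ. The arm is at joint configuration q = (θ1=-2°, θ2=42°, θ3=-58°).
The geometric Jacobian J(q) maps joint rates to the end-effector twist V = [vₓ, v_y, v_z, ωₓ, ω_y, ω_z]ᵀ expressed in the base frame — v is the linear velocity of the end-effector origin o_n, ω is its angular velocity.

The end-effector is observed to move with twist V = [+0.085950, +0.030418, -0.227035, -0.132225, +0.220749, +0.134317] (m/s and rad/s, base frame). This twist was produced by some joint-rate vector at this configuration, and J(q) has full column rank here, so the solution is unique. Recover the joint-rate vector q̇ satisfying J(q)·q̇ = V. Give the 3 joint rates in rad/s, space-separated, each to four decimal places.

o_n = [1.0454, -0.0525, 0.6992]
J₁: ẑ×o_n = [0.0525, 1.0454, -0.0000], ω = ẑ
J2: z=[-0.0349, -0.9994, 0.0000] o=[0.2698, -0.0094, 0.0000] → [-0.6988, 0.0244, 0.7766, -0.0349, -0.9994, 0.0000]
J3: z=[0.6687, -0.0234, -0.7431] o=[0.8338, -0.4694, 0.5219] → [0.3057, -0.2758, 0.2837, 0.6687, -0.0234, -0.7431]
q̇ = J⁺·V = [-0.0210, -0.2160, -0.2090]

-0.0210 -0.2160 -0.2090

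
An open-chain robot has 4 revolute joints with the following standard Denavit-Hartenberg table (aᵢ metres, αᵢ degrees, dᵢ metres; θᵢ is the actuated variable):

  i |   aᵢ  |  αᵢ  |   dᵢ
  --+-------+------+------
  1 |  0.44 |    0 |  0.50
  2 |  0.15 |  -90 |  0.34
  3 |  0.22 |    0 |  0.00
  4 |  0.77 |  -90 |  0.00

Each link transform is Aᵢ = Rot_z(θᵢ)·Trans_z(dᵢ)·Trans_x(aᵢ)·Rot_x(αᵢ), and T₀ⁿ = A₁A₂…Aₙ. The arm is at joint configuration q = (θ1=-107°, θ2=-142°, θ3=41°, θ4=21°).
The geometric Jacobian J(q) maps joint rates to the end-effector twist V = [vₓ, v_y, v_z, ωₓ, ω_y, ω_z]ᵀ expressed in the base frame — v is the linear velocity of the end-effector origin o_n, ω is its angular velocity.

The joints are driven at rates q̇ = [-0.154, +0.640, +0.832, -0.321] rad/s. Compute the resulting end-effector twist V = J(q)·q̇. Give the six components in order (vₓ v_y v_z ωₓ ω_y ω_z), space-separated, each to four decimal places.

o_n = [-0.3714, 0.2118, 0.0158]
J₁: ẑ×o_n = [-0.2118, -0.3714, 0.0000], ω = ẑ
J2: z=[0.0000, 0.0000, 1.0000] o=[-0.1286, -0.4208, 0.5000] → [-0.6325, -0.2428, 0.0000, 0.0000, 0.0000, 1.0000]
J3: z=[-0.9336, -0.3584, 0.0000] o=[-0.1824, -0.2807, 0.8400] → [0.2954, -0.7695, -0.5275, -0.9336, -0.3584, 0.0000]
J4: z=[-0.9336, -0.3584, 0.0000] o=[-0.2419, -0.1257, 0.6957] → [0.2436, -0.6347, -0.3615, -0.9336, -0.3584, 0.0000]
V = J·q̇ = [-0.2047, -0.5346, -0.3229, -0.4771, -0.1831, 0.4860]

-0.2047 -0.5346 -0.3229 -0.4771 -0.1831 0.4860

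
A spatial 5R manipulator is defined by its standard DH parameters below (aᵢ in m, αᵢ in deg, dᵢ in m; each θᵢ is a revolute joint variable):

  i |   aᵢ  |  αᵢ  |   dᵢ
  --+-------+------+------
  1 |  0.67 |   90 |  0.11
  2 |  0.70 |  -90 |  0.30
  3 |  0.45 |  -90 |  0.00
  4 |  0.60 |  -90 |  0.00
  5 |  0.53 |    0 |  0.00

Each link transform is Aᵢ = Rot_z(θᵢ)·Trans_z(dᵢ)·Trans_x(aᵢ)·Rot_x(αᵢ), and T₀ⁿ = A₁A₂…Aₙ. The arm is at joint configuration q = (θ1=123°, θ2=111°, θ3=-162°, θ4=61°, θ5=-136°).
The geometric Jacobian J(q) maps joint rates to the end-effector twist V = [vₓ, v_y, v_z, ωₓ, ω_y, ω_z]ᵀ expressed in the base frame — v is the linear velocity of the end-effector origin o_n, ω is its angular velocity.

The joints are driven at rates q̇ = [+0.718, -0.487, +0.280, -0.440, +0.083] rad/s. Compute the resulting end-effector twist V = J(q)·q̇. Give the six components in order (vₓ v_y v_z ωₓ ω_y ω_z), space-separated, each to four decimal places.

-0.6891 0.4019 0.0133 -0.6694 -0.6730 0.5696

o_n = [0.2828, 1.0738, 0.4446]
J₁: ẑ×o_n = [-1.0738, 0.2828, 0.0000], ω = ẑ
J2: z=[0.8387, 0.5446, 0.0000] o=[-0.3649, 0.5619, 0.1100] → [0.1822, -0.2806, 0.0765, 0.8387, 0.5446, 0.0000]
J3: z=[0.5085, -0.7830, -0.3584] o=[0.0233, 0.5149, 0.7635] → [0.4500, 0.0692, 0.4873, 0.5085, -0.7830, -0.3584]
J4: z=[0.8579, 0.4251, 0.2885] o=[0.0564, 0.7193, 0.3640] → [-0.0680, -0.0039, 0.2079, 0.8579, 0.4251, 0.2885]
J5: z=[-0.3108, -0.0176, 0.9503] o=[-0.1890, 1.2623, 0.2937] → [0.1765, 0.4953, 0.0669, -0.3108, -0.0176, 0.9503]
V = J·q̇ = [-0.6891, 0.4019, 0.0133, -0.6694, -0.6730, 0.5696]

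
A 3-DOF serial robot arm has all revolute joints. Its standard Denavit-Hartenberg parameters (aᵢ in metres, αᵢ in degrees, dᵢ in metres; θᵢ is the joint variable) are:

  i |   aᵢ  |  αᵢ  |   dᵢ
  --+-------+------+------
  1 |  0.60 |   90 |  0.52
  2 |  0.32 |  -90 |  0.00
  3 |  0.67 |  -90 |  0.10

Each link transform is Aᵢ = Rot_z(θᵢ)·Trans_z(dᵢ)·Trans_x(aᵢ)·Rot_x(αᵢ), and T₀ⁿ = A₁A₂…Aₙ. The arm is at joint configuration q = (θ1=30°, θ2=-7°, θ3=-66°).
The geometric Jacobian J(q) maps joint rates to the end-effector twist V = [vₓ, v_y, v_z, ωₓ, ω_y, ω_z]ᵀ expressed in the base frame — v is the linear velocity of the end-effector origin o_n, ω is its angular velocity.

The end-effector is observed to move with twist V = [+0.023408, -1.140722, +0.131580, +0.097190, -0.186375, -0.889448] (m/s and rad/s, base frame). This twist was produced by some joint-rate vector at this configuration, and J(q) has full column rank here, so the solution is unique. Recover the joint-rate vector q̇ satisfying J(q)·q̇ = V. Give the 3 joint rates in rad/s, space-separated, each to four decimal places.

o_n = [1.3455, 0.0701, 0.5470]
J₁: ẑ×o_n = [-0.0701, 1.3455, 0.0000], ω = ẑ
J2: z=[0.5000, -0.8660, 0.0000] o=[0.5196, 0.3000, 0.5200] → [-0.0234, -0.0135, 0.6003, 0.5000, -0.8660, 0.0000]
J3: z=[0.1055, 0.0609, 0.9925] o=[0.7947, 0.4588, 0.4810] → [0.3899, 0.5398, -0.0746, 0.1055, 0.0609, 0.9925]
q̇ = J⁺·V = [-0.8160, 0.2100, -0.0740]

-0.8160 0.2100 -0.0740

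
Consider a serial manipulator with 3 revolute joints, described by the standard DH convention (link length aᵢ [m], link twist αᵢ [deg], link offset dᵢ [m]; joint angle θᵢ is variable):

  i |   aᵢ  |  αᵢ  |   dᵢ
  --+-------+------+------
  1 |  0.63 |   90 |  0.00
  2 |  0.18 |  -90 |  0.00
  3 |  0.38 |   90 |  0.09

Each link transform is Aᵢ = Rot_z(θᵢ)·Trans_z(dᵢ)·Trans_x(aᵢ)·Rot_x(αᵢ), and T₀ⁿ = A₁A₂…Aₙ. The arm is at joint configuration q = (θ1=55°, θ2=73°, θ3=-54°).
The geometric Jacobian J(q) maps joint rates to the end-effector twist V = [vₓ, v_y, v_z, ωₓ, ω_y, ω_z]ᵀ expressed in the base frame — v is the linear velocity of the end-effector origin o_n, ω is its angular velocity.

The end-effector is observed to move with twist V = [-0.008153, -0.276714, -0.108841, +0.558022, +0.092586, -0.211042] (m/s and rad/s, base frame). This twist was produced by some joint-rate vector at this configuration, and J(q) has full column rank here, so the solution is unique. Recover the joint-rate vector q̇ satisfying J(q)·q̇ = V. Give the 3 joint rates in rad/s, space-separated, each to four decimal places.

-0.0900 0.4040 -0.4140

o_n = [0.6315, 0.3658, 0.4120]
J₁: ẑ×o_n = [-0.3658, 0.6315, 0.0000], ω = ẑ
J2: z=[0.8192, -0.5736, 0.0000] o=[0.3614, 0.5161, 0.0000] → [-0.2363, -0.3375, 0.0319, 0.8192, -0.5736, 0.0000]
J3: z=[-0.5485, -0.7834, 0.2924] o=[0.3915, 0.5592, 0.1721] → [-0.1314, 0.2017, 0.2940, -0.5485, -0.7834, 0.2924]
q̇ = J⁺·V = [-0.0900, 0.4040, -0.4140]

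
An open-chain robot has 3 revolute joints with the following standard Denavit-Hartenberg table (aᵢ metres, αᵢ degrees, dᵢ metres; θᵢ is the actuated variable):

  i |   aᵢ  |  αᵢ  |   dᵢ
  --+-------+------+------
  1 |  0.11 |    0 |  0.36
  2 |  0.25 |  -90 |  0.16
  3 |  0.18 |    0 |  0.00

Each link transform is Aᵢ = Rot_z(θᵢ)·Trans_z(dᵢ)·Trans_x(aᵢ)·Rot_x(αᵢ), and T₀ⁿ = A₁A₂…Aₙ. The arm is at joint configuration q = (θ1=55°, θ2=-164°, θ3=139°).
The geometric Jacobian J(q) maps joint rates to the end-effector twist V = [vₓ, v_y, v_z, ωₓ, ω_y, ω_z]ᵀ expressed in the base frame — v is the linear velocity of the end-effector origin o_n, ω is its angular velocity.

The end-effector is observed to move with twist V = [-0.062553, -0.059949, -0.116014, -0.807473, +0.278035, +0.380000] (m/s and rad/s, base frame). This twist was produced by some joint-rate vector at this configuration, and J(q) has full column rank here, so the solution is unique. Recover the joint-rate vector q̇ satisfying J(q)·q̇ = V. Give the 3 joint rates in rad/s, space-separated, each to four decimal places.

0.7850 -0.4050 -0.8540

o_n = [0.0259, -0.0178, 0.4019]
J₁: ẑ×o_n = [0.0178, 0.0259, -0.0000], ω = ẑ
J2: z=[0.0000, 0.0000, 1.0000] o=[0.0631, 0.0901, 0.3600] → [0.1079, -0.0372, 0.0000, 0.0000, 0.0000, 1.0000]
J3: z=[0.9455, -0.3256, 0.0000] o=[-0.0183, -0.1463, 0.5200] → [0.0384, 0.1117, 0.1358, 0.9455, -0.3256, 0.0000]
q̇ = J⁺·V = [0.7850, -0.4050, -0.8540]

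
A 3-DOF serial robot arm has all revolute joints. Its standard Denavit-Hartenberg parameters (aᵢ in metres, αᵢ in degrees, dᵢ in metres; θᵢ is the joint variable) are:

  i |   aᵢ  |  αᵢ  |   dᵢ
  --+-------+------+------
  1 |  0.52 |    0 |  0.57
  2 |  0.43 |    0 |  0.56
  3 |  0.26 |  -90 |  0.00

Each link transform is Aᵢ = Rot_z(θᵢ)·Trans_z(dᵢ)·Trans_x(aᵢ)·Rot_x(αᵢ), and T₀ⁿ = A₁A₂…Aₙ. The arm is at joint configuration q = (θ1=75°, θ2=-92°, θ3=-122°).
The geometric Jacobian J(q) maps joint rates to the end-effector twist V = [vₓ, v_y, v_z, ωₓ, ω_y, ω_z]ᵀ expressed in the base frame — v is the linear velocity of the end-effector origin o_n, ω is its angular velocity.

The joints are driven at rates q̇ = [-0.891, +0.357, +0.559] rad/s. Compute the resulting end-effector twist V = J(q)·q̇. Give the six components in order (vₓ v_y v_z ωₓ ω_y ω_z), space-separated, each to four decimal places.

0.3847 -0.3444 0.0000 0.0000 0.0000 0.0250

o_n = [0.3496, 0.2060, 1.1300]
J₁: ẑ×o_n = [-0.2060, 0.3496, 0.0000], ω = ẑ
J2: z=[0.0000, 0.0000, 1.0000] o=[0.1346, 0.5023, 0.5700] → [0.2963, 0.2150, -0.0000, 0.0000, 0.0000, 1.0000]
J3: z=[0.0000, 0.0000, 1.0000] o=[0.5458, 0.3766, 1.1300] → [0.1706, -0.1962, 0.0000, 0.0000, 0.0000, 1.0000]
V = J·q̇ = [0.3847, -0.3444, 0.0000, 0.0000, 0.0000, 0.0250]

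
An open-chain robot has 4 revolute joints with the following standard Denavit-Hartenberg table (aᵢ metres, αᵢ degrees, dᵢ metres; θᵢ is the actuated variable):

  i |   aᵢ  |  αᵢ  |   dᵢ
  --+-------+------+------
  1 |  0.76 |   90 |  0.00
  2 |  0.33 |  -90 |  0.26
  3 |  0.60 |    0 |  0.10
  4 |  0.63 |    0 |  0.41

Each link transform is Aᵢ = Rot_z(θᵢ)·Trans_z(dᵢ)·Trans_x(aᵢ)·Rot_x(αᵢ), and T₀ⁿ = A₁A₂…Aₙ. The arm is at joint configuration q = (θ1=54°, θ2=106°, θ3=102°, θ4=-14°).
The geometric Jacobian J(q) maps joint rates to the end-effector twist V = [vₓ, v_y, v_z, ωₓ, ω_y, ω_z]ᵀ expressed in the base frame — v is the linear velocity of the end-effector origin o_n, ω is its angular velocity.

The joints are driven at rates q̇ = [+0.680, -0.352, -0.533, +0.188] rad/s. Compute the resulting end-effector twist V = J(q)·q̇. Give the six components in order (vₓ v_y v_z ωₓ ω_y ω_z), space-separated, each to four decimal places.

-0.6137 -0.5048 0.7041 -0.0898 0.4752 0.7751

o_n = [-0.6521, 0.7298, 0.0779]
J₁: ẑ×o_n = [-0.7298, -0.6521, 0.0000], ω = ẑ
J2: z=[0.8090, -0.5878, 0.0000] o=[0.4467, 0.6149, 0.0000] → [-0.0458, -0.0630, -0.5529, 0.8090, -0.5878, 0.0000]
J3: z=[-0.5650, -0.7777, -0.2756] o=[0.6036, 0.3884, 0.3172] → [0.2802, 0.2109, -1.1694, -0.5650, -0.7777, -0.2756]
J4: z=[-0.5650, -0.7777, -0.2756] o=[0.0925, 0.6835, 0.1697] → [0.0842, 0.1533, -0.6052, -0.5650, -0.7777, -0.2756]
V = J·q̇ = [-0.6137, -0.5048, 0.7041, -0.0898, 0.4752, 0.7751]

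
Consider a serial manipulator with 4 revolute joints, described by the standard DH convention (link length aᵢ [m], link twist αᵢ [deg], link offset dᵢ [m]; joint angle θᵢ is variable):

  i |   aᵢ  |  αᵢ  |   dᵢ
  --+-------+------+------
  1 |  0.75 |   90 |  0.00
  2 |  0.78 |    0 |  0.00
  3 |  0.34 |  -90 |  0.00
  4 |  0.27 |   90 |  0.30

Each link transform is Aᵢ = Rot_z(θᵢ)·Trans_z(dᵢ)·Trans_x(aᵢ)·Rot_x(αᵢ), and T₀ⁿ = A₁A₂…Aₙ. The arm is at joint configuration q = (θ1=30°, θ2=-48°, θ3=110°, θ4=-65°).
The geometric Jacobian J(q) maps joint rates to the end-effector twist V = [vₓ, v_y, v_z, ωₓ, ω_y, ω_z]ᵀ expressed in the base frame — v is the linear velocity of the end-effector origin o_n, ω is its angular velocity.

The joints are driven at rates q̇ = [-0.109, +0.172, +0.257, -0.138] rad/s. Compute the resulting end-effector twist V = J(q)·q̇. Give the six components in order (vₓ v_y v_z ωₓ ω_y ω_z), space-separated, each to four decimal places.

-0.0774 -0.2165 0.0378 0.3200 -0.3106 -0.1738

o_n = [1.1791, 0.3982, -0.0379]
J₁: ẑ×o_n = [-0.3982, 1.1791, 0.0000], ω = ẑ
J2: z=[0.5000, -0.8660, 0.0000] o=[0.6495, 0.3750, 0.0000] → [0.0328, 0.0189, 0.4702, 0.5000, -0.8660, 0.0000]
J3: z=[0.5000, -0.8660, 0.0000] o=[1.1015, 0.6360, -0.5797] → [-0.4692, -0.2709, -0.0517, 0.5000, -0.8660, 0.0000]
J4: z=[-0.7647, -0.4415, 0.4695] o=[1.2398, 0.7158, -0.2795] → [0.0424, 0.1563, 0.2161, -0.7647, -0.4415, 0.4695]
V = J·q̇ = [-0.0774, -0.2165, 0.0378, 0.3200, -0.3106, -0.1738]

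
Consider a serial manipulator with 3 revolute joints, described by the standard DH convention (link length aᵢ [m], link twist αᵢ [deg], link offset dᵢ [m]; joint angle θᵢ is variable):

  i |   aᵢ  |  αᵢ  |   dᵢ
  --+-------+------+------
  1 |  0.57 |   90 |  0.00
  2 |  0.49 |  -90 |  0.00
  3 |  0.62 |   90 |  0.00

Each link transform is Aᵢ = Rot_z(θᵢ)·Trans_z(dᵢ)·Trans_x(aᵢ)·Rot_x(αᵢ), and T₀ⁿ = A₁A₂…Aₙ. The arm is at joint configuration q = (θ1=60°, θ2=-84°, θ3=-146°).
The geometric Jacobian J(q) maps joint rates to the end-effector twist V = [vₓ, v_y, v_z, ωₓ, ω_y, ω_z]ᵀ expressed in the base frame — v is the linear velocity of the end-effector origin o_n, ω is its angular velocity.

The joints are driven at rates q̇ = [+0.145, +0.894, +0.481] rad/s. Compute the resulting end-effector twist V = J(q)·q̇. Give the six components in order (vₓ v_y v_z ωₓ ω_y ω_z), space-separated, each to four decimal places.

0.1660 -0.0423 -0.1681 1.0134 -0.0327 0.1953

o_n = [0.5840, 0.3181, 0.0239]
J₁: ẑ×o_n = [-0.3181, 0.5840, 0.0000], ω = ẑ
J2: z=[0.8660, -0.5000, 0.0000] o=[0.2850, 0.4936, 0.0000] → [-0.0119, -0.0207, -0.0025, 0.8660, -0.5000, 0.0000]
J3: z=[0.4973, 0.8613, 0.1045] o=[0.3106, 0.5380, -0.4873] → [0.4633, -0.2256, -0.3448, 0.4973, 0.8613, 0.1045]
V = J·q̇ = [0.1660, -0.0423, -0.1681, 1.0134, -0.0327, 0.1953]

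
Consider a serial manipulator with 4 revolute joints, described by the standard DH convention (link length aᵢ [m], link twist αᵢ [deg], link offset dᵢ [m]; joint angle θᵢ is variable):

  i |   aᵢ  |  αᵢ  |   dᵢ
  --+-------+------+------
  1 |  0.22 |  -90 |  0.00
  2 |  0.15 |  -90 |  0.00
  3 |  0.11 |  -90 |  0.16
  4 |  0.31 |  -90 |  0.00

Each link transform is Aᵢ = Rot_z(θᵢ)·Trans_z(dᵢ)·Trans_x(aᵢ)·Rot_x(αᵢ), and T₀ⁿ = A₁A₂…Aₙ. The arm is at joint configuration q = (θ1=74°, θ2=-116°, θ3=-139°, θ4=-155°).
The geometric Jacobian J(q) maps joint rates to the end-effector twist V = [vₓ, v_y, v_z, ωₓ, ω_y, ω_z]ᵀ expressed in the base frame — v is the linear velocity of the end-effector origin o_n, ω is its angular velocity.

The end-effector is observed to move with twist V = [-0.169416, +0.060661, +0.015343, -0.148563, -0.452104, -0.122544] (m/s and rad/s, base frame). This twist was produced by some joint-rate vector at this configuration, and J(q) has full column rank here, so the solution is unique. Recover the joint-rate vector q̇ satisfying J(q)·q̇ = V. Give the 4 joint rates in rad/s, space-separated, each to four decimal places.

0.3510 0.2680 -0.6350 -0.3310

o_n = [0.2068, 0.3144, 0.3784]
J₁: ẑ×o_n = [-0.3144, 0.2068, 0.0000], ω = ẑ
J2: z=[-0.9613, 0.2756, 0.0000] o=[0.0606, 0.2115, 0.0000] → [0.1043, 0.3637, -0.1392, -0.9613, 0.2756, 0.0000]
J3: z=[0.2477, 0.8640, 0.4384] o=[0.0425, 0.1483, 0.1348] → [0.1376, 0.0117, -0.1008, 0.2477, 0.8640, 0.4384]
J4: z=[-0.8047, -0.0684, 0.5897] o=[0.0228, 0.3414, 0.1303] → [-0.0011, 0.3081, 0.0343, -0.8047, -0.0684, 0.5897]
q̇ = J⁺·V = [0.3510, 0.2680, -0.6350, -0.3310]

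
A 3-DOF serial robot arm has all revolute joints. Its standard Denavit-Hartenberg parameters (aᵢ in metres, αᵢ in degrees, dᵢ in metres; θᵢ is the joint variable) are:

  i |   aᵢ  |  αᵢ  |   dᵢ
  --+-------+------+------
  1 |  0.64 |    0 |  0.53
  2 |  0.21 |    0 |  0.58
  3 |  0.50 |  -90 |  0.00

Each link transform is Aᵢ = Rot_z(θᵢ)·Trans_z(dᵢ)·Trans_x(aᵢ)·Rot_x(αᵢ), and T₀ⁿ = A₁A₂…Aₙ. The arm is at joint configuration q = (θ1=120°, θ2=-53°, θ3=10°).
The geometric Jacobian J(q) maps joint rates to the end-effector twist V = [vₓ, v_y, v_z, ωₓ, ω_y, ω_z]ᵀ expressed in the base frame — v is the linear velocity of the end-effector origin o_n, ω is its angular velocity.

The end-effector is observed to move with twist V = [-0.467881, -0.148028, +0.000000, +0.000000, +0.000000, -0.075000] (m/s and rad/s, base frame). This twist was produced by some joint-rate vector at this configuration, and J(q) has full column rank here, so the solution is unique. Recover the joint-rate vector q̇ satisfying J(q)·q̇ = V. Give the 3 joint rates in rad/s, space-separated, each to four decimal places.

o_n = [-0.1255, 1.2347, 1.1100]
J₁: ẑ×o_n = [-1.2347, -0.1255, 0.0000], ω = ẑ
J2: z=[0.0000, 0.0000, 1.0000] o=[-0.3200, 0.5543, 0.5300] → [-0.6805, 0.1945, 0.0000, 0.0000, 0.0000, 1.0000]
J3: z=[0.0000, 0.0000, 1.0000] o=[-0.2379, 0.7476, 1.1100] → [-0.4872, 0.1125, 0.0000, 0.0000, 0.0000, 1.0000]
q̇ = J⁺·V = [0.6370, 0.1460, -0.8580]

0.6370 0.1460 -0.8580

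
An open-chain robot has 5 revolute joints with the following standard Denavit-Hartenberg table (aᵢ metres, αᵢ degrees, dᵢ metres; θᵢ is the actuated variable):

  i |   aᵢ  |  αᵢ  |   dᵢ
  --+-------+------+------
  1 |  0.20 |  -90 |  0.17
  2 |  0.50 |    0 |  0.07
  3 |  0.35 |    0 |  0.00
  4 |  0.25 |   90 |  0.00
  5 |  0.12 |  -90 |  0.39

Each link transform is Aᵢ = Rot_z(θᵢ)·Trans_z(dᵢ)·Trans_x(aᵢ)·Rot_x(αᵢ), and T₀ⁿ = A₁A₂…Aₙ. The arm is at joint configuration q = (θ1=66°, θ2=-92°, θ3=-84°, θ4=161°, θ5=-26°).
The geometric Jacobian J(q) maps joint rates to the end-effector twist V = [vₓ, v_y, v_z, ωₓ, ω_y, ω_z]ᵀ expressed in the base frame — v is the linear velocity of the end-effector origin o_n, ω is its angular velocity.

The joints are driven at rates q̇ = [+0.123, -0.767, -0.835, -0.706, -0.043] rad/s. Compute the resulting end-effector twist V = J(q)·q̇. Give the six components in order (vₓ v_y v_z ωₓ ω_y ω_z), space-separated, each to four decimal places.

-0.6187 -1.3774 -0.0085 2.1130 -0.9286 0.0815

o_n = [0.0159, 0.0784, 1.1634]
J₁: ẑ×o_n = [-0.0784, 0.0159, 0.0000], ω = ẑ
J2: z=[-0.9135, 0.4067, 0.0000] o=[0.0813, 0.1827, 0.1700] → [0.4041, 0.9076, 0.1219, -0.9135, 0.4067, 0.0000]
J3: z=[-0.9135, 0.4067, 0.0000] o=[0.0103, 0.1952, 0.6697] → [0.2008, 0.4511, 0.1044, -0.9135, 0.4067, 0.0000]
J4: z=[-0.9135, 0.4067, 0.0000] o=[-0.1317, -0.1237, 0.6941] → [0.1909, 0.4288, -0.2447, -0.9135, 0.4067, 0.0000]
J5: z=[-0.1053, -0.2364, 0.9659] o=[-0.0335, 0.0969, 0.7588] → [-0.0779, 0.0903, 0.0136, -0.1053, -0.2364, 0.9659]
V = J·q̇ = [-0.6187, -1.3774, -0.0085, 2.1130, -0.9286, 0.0815]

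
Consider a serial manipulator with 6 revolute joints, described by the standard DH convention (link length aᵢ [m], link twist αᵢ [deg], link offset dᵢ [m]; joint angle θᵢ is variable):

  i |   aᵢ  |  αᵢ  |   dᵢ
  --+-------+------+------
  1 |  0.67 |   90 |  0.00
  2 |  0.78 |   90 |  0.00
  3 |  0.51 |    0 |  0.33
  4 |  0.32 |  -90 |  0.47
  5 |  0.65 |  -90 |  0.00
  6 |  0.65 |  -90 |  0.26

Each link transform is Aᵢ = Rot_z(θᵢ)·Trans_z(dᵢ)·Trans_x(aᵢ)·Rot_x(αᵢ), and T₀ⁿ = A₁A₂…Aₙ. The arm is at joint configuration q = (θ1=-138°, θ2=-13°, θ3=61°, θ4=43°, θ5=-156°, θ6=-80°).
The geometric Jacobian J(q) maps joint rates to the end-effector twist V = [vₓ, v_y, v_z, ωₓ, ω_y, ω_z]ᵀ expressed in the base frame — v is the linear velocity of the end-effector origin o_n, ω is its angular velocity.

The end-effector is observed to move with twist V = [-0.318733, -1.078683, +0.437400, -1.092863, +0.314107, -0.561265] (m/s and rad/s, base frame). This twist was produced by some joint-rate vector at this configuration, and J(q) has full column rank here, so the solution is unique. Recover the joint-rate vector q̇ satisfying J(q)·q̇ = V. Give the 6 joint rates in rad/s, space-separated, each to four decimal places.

o_n = [-0.6330, -0.5321, -1.4194]
J₁: ẑ×o_n = [0.5321, -0.6330, 0.0000], ω = ẑ
J2: z=[-0.6691, 0.7431, 0.0000] o=[-0.4979, -0.4483, 0.0000] → [-1.0548, -0.9498, 0.1565, -0.6691, 0.7431, 0.0000]
J3: z=[0.1672, 0.1505, -0.9744] o=[-1.0627, -0.9569, -0.1755] → [0.2266, -0.2108, 0.0063, 0.1672, 0.1505, -0.9744]
J4: z=[0.1672, 0.1505, -0.9744] o=[-1.4850, -0.7369, -0.5526] → [0.0691, -0.6853, -0.0940, 0.1672, 0.1505, -0.9744]
J5: z=[0.8645, 0.4528, 0.2183] o=[-1.5582, -0.3849, -0.9932] → [-0.1609, 0.5704, -0.5462, 0.8645, 0.4528, 0.2183]
J6: z=[-0.0401, 0.4949, -0.8680] o=[-1.2325, -0.8670, -1.2831] → [0.2232, -0.5258, -0.3101, -0.0401, 0.4949, -0.8680]
q̇ = J⁺·V = [0.0370, 0.6080, 0.4950, -0.4330, -0.7860, 0.4220]

0.0370 0.6080 0.4950 -0.4330 -0.7860 0.4220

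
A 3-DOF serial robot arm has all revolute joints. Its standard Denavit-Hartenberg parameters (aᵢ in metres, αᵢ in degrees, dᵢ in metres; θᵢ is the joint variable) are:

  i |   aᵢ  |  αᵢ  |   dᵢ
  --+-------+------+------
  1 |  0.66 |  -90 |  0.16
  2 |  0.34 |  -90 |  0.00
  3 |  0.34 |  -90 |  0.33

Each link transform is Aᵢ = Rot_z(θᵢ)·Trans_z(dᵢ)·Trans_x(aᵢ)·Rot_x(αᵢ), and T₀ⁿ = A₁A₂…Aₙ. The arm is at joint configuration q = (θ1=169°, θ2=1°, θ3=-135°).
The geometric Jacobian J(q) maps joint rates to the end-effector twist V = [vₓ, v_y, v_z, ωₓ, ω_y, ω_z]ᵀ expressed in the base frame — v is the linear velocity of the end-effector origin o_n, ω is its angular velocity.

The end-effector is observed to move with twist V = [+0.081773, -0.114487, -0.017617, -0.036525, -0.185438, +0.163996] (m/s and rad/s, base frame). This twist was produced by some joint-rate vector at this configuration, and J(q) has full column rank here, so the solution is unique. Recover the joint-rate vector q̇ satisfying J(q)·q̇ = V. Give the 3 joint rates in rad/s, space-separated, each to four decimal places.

0.1370 0.1890 -0.0270

o_n = [-0.7858, -0.0922, -0.1717]
J₁: ẑ×o_n = [0.0922, -0.7858, 0.0000], ω = ẑ
J2: z=[-0.1908, -0.9816, 0.0000] o=[-0.6479, 0.1259, 0.1600] → [0.3256, -0.0633, -0.0938, -0.1908, -0.9816, 0.0000]
J3: z=[0.0171, -0.0033, -0.9998] o=[-0.9816, 0.1908, 0.1541] → [-0.2818, -0.1901, -0.0042, 0.0171, -0.0033, -0.9998]
q̇ = J⁺·V = [0.1370, 0.1890, -0.0270]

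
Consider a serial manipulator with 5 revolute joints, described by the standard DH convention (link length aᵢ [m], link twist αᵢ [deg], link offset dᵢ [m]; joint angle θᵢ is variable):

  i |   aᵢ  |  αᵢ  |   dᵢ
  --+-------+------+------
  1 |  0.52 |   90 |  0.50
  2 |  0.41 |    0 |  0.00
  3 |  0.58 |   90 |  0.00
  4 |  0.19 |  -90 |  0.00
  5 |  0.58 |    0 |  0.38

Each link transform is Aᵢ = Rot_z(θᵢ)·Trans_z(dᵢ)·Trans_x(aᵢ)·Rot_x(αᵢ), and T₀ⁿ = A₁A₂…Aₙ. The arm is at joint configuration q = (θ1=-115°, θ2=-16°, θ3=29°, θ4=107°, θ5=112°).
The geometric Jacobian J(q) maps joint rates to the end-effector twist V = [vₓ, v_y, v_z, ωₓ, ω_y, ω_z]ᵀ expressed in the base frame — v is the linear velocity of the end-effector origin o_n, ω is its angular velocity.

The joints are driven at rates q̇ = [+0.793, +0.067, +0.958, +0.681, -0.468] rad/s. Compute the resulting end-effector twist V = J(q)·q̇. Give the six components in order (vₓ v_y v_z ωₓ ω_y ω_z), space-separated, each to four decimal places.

1.0217 0.2889 0.2302 -1.3020 -0.0431 0.2301

o_n = [-0.3033, -0.9751, 0.9615]
J₁: ẑ×o_n = [0.9751, -0.3033, 0.0000], ω = ẑ
J2: z=[-0.9063, 0.4226, 0.0000] o=[-0.2198, -0.4713, 0.5000] → [0.1950, 0.4183, 0.4920, -0.9063, 0.4226, 0.0000]
J3: z=[-0.9063, 0.4226, 0.0000] o=[-0.3863, -0.8285, 0.3870] → [0.2428, 0.5207, 0.0979, -0.9063, 0.4226, 0.0000]
J4: z=[-0.0951, -0.2039, -0.9744] o=[-0.6252, -1.3407, 0.5175] → [0.2656, -0.2714, 0.0309, -0.0951, -0.2039, -0.9744]
J5: z=[0.6588, 0.7209, -0.2151] o=[-0.7670, -1.2148, 0.5050] → [0.3807, -0.4005, -0.1763, 0.6588, 0.7209, -0.2151]
V = J·q̇ = [1.0217, 0.2889, 0.2302, -1.3020, -0.0431, 0.2301]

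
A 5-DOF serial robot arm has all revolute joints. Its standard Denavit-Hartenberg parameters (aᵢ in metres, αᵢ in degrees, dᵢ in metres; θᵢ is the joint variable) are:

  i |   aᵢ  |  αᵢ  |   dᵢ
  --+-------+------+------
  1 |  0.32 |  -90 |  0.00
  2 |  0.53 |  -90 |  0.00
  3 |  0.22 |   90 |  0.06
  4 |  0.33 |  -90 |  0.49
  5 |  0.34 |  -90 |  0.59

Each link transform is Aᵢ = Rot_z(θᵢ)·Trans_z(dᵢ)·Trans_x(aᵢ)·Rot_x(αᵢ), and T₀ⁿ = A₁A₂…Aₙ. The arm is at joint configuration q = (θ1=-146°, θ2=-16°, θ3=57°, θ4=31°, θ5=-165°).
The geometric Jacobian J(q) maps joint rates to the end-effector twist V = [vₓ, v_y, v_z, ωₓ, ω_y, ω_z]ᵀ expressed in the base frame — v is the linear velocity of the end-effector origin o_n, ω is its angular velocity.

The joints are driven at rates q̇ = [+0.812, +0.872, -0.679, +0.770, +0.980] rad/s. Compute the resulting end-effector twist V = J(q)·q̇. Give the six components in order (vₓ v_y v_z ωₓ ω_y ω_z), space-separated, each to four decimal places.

1.6847 -1.1346 -0.8128 0.6265 -1.6457 0.7594

o_n = [-0.9529, -1.1059, -0.2773]
J₁: ẑ×o_n = [1.1059, -0.9529, 0.0000], ω = ẑ
J2: z=[0.5592, -0.8290, 0.0000] o=[-0.2653, -0.1789, 0.0000] → [0.2299, 0.1551, -1.0884, 0.5592, -0.8290, 0.0000]
J3: z=[-0.2285, -0.1541, -0.9613] o=[-0.6877, -0.4638, 0.1461] → [-0.5520, 0.1582, 0.1058, -0.2285, -0.1541, -0.9613]
J4: z=[-0.3638, -0.9023, 0.2312] o=[-0.9000, -0.3845, 0.1214] → [0.5265, -0.1573, 0.2148, -0.3638, -0.9023, 0.2312]
J5: z=[0.2692, -0.3394, -0.9013] o=[-1.3726, -0.7390, 0.1138] → [-0.1979, -0.2730, 0.0437, 0.2692, -0.3394, -0.9013]
V = J·q̇ = [1.6847, -1.1346, -0.8128, 0.6265, -1.6457, 0.7594]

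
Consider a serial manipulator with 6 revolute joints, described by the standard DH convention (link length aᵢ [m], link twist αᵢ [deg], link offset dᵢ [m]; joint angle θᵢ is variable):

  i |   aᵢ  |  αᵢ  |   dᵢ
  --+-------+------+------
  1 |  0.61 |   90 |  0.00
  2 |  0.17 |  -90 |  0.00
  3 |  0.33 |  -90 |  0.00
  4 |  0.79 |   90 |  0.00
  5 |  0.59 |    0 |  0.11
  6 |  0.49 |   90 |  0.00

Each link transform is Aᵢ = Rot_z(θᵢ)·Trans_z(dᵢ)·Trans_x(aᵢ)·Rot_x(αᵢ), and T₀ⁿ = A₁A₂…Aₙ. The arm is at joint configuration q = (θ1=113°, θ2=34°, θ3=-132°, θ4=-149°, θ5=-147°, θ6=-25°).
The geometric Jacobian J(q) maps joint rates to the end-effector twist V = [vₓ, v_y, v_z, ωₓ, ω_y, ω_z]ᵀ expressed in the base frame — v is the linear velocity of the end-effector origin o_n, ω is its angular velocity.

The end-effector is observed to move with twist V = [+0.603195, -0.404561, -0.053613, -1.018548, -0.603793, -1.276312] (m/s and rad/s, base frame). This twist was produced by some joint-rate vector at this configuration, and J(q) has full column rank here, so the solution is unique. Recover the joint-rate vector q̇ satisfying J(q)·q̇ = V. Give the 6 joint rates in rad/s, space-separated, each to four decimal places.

o_n = [-0.0886, 0.3713, -0.3894]
J₁: ẑ×o_n = [-0.3713, -0.0886, 0.0000], ω = ẑ
J2: z=[0.9205, 0.3907, 0.0000] o=[-0.2383, 0.5615, 0.0000] → [-0.1521, 0.3584, -0.2336, 0.9205, 0.3907, 0.0000]
J3: z=[0.2185, -0.5147, 0.8290] o=[-0.2934, 0.6912, 0.0951] → [0.5146, 0.2757, 0.0355, 0.2185, -0.5147, 0.8290]
J4: z=[0.3752, 0.8286, 0.4156] o=[0.0039, 0.6186, -0.0284] → [-0.1963, 0.0970, -0.0162, 0.3752, 0.8286, 0.4156]
J5: z=[-0.6512, 0.5547, -0.5179] o=[-0.5172, 0.5583, 0.5623] → [-0.6247, -0.8418, -0.1160, -0.6512, 0.5547, -0.5179]
J6: z=[-0.6512, 0.5547, -0.5179] o=[-0.3831, 0.3908, 0.0018] → [-0.2270, -0.4073, -0.1507, -0.6512, 0.5547, -0.5179]
q̇ = J⁺·V = [-0.9970, -0.2130, 0.7250, -0.8560, 0.2780, 0.7350]

-0.9970 -0.2130 0.7250 -0.8560 0.2780 0.7350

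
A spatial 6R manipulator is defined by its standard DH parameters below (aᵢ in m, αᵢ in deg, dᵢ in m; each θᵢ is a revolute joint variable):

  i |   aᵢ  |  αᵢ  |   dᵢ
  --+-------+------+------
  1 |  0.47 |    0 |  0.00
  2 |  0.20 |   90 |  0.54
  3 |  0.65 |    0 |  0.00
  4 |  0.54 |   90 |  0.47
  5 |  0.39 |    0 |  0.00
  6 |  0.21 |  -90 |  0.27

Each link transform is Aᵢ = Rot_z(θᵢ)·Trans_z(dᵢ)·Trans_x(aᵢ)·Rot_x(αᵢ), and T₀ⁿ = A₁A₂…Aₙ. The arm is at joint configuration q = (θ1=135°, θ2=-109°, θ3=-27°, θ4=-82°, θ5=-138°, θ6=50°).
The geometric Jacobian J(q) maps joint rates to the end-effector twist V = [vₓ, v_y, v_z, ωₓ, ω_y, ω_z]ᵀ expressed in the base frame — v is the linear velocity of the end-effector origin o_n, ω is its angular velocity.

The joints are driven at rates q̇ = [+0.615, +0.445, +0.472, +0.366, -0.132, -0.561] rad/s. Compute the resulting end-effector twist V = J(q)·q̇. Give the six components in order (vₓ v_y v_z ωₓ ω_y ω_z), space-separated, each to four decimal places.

o_n = [0.0628, 0.5260, 0.0893]
J₁: ẑ×o_n = [-0.5260, 0.0628, 0.0000], ω = ẑ
J2: z=[0.0000, 0.0000, 1.0000] o=[-0.3323, 0.3323, 0.0000] → [-0.1936, 0.3951, 0.0000, 0.0000, 0.0000, 1.0000]
J3: z=[0.4384, -0.8988, 0.0000] o=[-0.1526, 0.4200, 0.5400] → [0.4051, 0.1976, 0.2400, 0.4384, -0.8988, 0.0000]
J4: z=[0.4384, -0.8988, 0.0000] o=[0.3680, 0.6739, 0.2449] → [0.1398, 0.0682, -0.3391, 0.4384, -0.8988, 0.0000]
J5: z=[-0.8498, -0.4145, 0.3256] o=[0.4160, 0.1744, -0.2657] → [-0.2616, 0.1867, -0.4452, -0.8498, -0.4145, 0.3256]
J6: z=[-0.8498, -0.4145, 0.3256] o=[0.3864, 0.4503, 0.0084] → [-0.0582, -0.0365, -0.1984, -0.8498, -0.4145, 0.3256]
V = J·q̇ = [-0.1001, 0.3285, 0.1593, 0.9563, -0.4659, 0.8344]

-0.1001 0.3285 0.1593 0.9563 -0.4659 0.8344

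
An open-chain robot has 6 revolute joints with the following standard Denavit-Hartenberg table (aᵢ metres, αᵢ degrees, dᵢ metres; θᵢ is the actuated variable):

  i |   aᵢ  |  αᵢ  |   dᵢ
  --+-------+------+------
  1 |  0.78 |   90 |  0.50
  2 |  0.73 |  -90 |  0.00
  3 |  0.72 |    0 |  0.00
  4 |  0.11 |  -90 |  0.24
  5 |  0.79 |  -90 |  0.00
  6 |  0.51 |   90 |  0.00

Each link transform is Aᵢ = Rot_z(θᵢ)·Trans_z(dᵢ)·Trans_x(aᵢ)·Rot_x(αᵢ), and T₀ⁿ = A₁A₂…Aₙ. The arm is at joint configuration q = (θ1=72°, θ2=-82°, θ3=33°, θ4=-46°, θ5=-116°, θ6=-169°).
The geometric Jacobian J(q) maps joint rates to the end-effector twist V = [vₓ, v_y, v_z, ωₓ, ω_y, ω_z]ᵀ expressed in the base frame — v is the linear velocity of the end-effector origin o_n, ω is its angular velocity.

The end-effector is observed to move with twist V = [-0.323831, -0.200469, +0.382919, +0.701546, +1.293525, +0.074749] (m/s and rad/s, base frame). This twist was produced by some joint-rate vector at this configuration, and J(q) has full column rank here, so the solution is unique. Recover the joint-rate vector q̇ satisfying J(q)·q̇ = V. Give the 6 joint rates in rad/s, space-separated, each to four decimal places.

o_n = [-0.0151, 1.5417, -0.7567]
J₁: ẑ×o_n = [-1.5417, -0.0151, 0.0000], ω = ẑ
J2: z=[0.9511, -0.3090, 0.0000] o=[0.2410, 0.7418, 0.5000] → [0.3883, 1.1952, 0.6816, 0.9511, -0.3090, 0.0000]
J3: z=[0.3060, 0.9418, 0.1392] o=[0.2724, 0.8384, -0.2229] → [-0.6006, 0.1233, 0.4860, 0.3060, 0.9418, 0.1392]
J4: z=[0.3060, 0.9418, 0.1392] o=[-0.0745, 1.0396, -0.8209] → [-0.0094, -0.0114, 0.0976, 0.3060, 0.9418, 0.1392]
J5: z=[-0.9170, 0.3309, -0.2228] o=[0.0270, 1.2721, -0.8936] → [0.1054, 0.1349, -0.2333, -0.9170, 0.3309, -0.2228]
J6: z=[0.3641, 0.4663, -0.8062] o=[0.1557, 1.9203, -0.4606] → [-0.4432, 0.2455, -0.0582, 0.3641, 0.4663, -0.8062]
q̇ = J⁺·V = [-0.1710, -0.1980, 0.7050, 0.7310, -0.4630, 0.0710]

-0.1710 -0.1980 0.7050 0.7310 -0.4630 0.0710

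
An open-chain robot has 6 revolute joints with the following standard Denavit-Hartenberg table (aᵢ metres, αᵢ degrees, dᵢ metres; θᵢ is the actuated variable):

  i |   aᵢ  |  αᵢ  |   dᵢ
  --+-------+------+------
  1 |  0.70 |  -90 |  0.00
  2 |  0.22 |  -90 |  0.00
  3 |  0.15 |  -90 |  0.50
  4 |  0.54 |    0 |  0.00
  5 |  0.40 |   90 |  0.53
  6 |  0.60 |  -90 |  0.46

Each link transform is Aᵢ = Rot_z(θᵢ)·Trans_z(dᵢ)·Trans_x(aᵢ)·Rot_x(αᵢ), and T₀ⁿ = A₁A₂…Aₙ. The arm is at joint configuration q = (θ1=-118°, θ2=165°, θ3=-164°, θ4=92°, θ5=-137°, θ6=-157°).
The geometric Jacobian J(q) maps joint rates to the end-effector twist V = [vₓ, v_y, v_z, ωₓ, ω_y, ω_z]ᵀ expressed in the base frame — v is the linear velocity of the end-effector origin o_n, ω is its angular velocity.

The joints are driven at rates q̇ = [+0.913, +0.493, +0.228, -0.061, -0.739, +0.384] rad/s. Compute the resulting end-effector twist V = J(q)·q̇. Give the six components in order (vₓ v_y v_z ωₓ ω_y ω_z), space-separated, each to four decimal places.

o_n = [0.1387, -0.1672, 0.0187]
J₁: ẑ×o_n = [0.1672, 0.1387, -0.0000], ω = ẑ
J2: z=[0.8829, -0.4695, 0.0000] o=[-0.3286, -0.6181, 0.0000] → [-0.0088, -0.0165, 0.6175, 0.8829, -0.4695, 0.0000]
J3: z=[0.1215, 0.2285, 0.9659] o=[-0.2289, -0.4304, -0.0569] → [-0.2370, 0.3458, -0.0520, 0.1215, 0.2285, 0.9659]
J4: z=[0.9737, -0.2162, -0.0713] o=[-0.1970, -0.4586, 0.4633] → [0.1169, 0.4090, 0.3563, 0.9737, -0.2162, -0.0713]
J5: z=[0.9737, -0.2162, -0.0713] o=[-0.2589, -0.5640, -0.0626] → [0.0107, -0.1076, 0.4723, 0.9737, -0.2162, -0.0713]
J6: z=[0.2221, 0.8328, 0.5071] o=[0.2371, -0.8824, 0.2431] → [-0.5496, -0.0001, 0.2408, 0.2221, 0.8328, 0.5071]
V = J·q̇ = [-0.1318, 0.2518, 0.0142, -0.2307, 0.3134, 1.3850]

-0.1318 0.2518 0.0142 -0.2307 0.3134 1.3850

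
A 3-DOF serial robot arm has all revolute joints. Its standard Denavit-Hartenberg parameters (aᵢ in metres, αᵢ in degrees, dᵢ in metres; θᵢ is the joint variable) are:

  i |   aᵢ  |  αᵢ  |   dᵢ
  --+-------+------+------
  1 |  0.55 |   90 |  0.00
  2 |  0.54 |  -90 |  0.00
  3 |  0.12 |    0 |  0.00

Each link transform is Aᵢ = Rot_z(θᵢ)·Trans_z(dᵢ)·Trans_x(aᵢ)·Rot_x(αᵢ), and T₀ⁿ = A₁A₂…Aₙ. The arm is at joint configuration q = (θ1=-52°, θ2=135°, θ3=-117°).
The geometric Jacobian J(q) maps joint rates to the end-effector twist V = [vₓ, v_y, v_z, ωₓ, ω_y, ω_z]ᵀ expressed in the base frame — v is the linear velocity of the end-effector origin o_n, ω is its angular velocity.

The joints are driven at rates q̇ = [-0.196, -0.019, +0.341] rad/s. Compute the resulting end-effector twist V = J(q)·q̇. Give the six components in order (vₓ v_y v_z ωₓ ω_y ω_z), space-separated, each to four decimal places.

o_n = [0.0430, -0.2287, 0.3433]
J₁: ẑ×o_n = [0.2287, 0.0430, -0.0000], ω = ẑ
J2: z=[-0.7880, -0.6157, 0.0000] o=[0.3386, -0.4334, 0.0000] → [-0.2114, 0.2705, -0.3433, -0.7880, -0.6157, 0.0000]
J3: z=[-0.4353, 0.5572, -0.7071] o=[0.1035, -0.1325, 0.3818] → [-0.0895, 0.0260, 0.0756, -0.4353, 0.5572, -0.7071]
V = J·q̇ = [-0.0713, -0.0047, 0.0323, -0.1335, 0.2017, -0.4371]

-0.0713 -0.0047 0.0323 -0.1335 0.2017 -0.4371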